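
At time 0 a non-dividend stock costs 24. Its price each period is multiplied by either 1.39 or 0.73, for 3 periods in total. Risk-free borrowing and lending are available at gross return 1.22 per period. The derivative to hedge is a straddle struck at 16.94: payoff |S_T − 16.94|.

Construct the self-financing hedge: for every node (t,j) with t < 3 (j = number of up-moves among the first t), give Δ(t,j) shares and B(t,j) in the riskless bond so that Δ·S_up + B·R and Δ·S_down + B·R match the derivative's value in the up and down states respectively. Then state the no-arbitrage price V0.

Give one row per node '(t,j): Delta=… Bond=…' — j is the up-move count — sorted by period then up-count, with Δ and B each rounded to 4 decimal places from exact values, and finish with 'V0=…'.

Since d<R<u, set p* = (R−d)/(u−d) = 0.7424; price each node as the discounted p*-expectation of its children.
Payoff layer (t=3): V(3,0)=7.6036, V(3,1)=0.8375, V(3,2)=16.9104, V(3,3)=47.5149
(2,0): S=12.7896. Δ = (V_up−V_dn)/(S_up−S_dn) = (0.8375−7.6036)/(17.7775−9.3364) = -0.8016. V = [p*·0.8375 + (1−p*)·7.6036]/1.22 = 2.1150. B = V − Δ·S = 12.3666.
(2,1): S=24.3528. Δ = (V_up−V_dn)/(S_up−S_dn) = (16.9104−0.8375)/(33.8504−17.7775) = 1.0000. V = [p*·16.9104 + (1−p*)·0.8375]/1.22 = 10.4676. B = V − Δ·S = -13.8852.
(2,2): S=46.3704. Δ = (V_up−V_dn)/(S_up−S_dn) = (47.5149−16.9104)/(64.4549−33.8504) = 1.0000. V = [p*·47.5149 + (1−p*)·16.9104]/1.22 = 32.4852. B = V − Δ·S = -13.8852.
(1,0): S=17.5200. Δ = (V_up−V_dn)/(S_up−S_dn) = (10.4676−2.1150)/(24.3528−12.7896) = 0.7223. V = [p*·10.4676 + (1−p*)·2.1150]/1.22 = 6.8165. B = V − Δ·S = -5.8389.
(1,1): S=33.3600. Δ = (V_up−V_dn)/(S_up−S_dn) = (32.4852−10.4676)/(46.3704−24.3528) = 1.0000. V = [p*·32.4852 + (1−p*)·10.4676]/1.22 = 21.9787. B = V − Δ·S = -11.3813.
(0,0): S=24.0000. Δ = (V_up−V_dn)/(S_up−S_dn) = (21.9787−6.8165)/(33.3600−17.5200) = 0.9572. V = [p*·21.9787 + (1−p*)·6.8165]/1.22 = 14.8141. B = V − Δ·S = -8.1588.
Self-financing check: at every node Δ·S+B equals the discounted successor values.

(0,0): Delta=0.9572 Bond=-8.1588
(1,0): Delta=0.7223 Bond=-5.8389
(1,1): Delta=1.0000 Bond=-11.3813
(2,0): Delta=-0.8016 Bond=12.3666
(2,1): Delta=1.0000 Bond=-13.8852
(2,2): Delta=1.0000 Bond=-13.8852
V0=14.8141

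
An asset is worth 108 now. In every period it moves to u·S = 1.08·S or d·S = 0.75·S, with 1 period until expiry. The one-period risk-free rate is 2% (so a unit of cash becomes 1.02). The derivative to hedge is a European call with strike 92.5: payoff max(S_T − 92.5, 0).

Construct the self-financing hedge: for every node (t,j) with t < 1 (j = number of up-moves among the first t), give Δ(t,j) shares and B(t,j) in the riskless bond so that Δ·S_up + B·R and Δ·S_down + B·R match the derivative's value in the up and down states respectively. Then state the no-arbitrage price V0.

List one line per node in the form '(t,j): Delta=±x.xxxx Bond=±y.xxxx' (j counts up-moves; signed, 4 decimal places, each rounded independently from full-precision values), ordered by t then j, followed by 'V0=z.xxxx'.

(0,0): Delta=0.6773 Bond=-53.7879
V0=19.3636

Under the risk-neutral measure, an up-move has probability p* = (R−d)/(u−d) = 0.8182 and values discount at R = 1.02.
Terminal values V(1,·): V(1,0)=0.0000, V(1,1)=24.1400
  t=0,j=0: stock 108.0000 → up 116.6400 (V=24.1400), down 81.0000 (V=0.0000). Price 19.3636; hedge Δ=0.6773, bond B=-53.7879.
Root portfolio cost Δ·108+B reproduces V0=19.3636.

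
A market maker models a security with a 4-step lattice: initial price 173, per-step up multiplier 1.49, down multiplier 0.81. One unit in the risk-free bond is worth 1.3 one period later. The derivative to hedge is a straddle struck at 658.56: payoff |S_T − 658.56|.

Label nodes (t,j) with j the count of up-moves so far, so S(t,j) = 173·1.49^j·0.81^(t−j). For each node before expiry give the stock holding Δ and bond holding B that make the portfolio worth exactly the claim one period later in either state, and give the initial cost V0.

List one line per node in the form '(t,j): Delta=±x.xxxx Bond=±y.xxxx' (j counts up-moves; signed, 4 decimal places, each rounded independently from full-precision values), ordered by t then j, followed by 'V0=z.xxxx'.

Under the risk-neutral measure, an up-move has probability p* = (R−d)/(u−d) = 0.7206 and values discount at R = 1.3.
Payoff layer (t=4): V(4,0)=584.0892, V(4,1)=521.5705, V(4,2)=406.5669, V(4,3)=195.0171, V(4,4)=194.1300
  t=3,j=0: stock 91.9393 → up 136.9895 (V=521.5705), down 74.4708 (V=584.0892). Price 414.6453; hedge Δ=-1.0000, bond B=506.5846.
  t=3,j=1: stock 169.1229 → up 251.9931 (V=406.5669), down 136.9895 (V=521.5705). Price 337.4617; hedge Δ=-1.0000, bond B=506.5846.
  t=3,j=2: stock 311.1026 → up 463.5429 (V=195.0171), down 251.9931 (V=406.5669). Price 195.4820; hedge Δ=-1.0000, bond B=506.5846.
  t=3,j=3: stock 572.2752 → up 852.6900 (V=194.1300), down 463.5429 (V=195.0171). Price 149.5214; hedge Δ=-0.0023, bond B=150.8260.
  t=2,j=0: stock 113.5053 → up 169.1229 (V=337.4617), down 91.9393 (V=414.6453). Price 276.1752; hedge Δ=-1.0000, bond B=389.6805.
  t=2,j=1: stock 208.7937 → up 311.1026 (V=195.4820), down 169.1229 (V=337.4617). Price 180.8868; hedge Δ=-1.0000, bond B=389.6805.
  t=2,j=2: stock 384.0773 → up 572.2752 (V=149.5214), down 311.1026 (V=195.4820). Price 124.8949; hedge Δ=-0.1760, bond B=192.4840.
  t=1,j=0: stock 140.1300 → up 208.7937 (V=180.8868), down 113.5053 (V=276.1752). Price 159.6242; hedge Δ=-1.0000, bond B=299.7542.
  t=1,j=1: stock 257.7700 → up 384.0773 (V=124.8949), down 208.7937 (V=180.8868). Price 108.1075; hedge Δ=-0.3194, bond B=190.4484.
  t=0,j=0: stock 173.0000 → up 257.7700 (V=108.1075), down 140.1300 (V=159.6242). Price 94.2322; hedge Δ=-0.4379, bond B=169.9921.
Self-financing check: at every node Δ·S+B equals the discounted successor values.

(0,0): Delta=-0.4379 Bond=169.9921
(1,0): Delta=-1.0000 Bond=299.7542
(1,1): Delta=-0.3194 Bond=190.4484
(2,0): Delta=-1.0000 Bond=389.6805
(2,1): Delta=-1.0000 Bond=389.6805
(2,2): Delta=-0.1760 Bond=192.4840
(3,0): Delta=-1.0000 Bond=506.5846
(3,1): Delta=-1.0000 Bond=506.5846
(3,2): Delta=-1.0000 Bond=506.5846
(3,3): Delta=-0.0023 Bond=150.8260
V0=94.2322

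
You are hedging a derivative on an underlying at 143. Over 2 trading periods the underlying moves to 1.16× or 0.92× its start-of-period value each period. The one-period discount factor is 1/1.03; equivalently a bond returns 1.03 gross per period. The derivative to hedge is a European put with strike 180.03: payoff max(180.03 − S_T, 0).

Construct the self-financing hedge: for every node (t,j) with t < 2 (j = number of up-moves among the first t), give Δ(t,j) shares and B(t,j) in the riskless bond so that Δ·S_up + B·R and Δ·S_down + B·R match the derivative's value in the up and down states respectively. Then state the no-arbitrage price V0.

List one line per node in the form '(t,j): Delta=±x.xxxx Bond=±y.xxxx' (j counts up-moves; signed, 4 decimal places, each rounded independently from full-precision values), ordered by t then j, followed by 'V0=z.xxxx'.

(0,0): Delta=-0.8393 Bond=149.1753
(1,0): Delta=-1.0000 Bond=174.7864
(1,1): Delta=-0.6888 Bond=128.6718
V0=29.1491

No-arbitrage ⇒ martingale measure with p* = (R−d)/(u−d) = 0.4583.
Terminal payoffs: V(2,0)=58.9948, V(2,1)=27.4204, V(2,2)=0.0000
(1,0): S=131.5600. Δ = (V_up−V_dn)/(S_up−S_dn) = (27.4204−58.9948)/(152.6096−121.0352) = -1.0000. V = [p*·27.4204 + (1−p*)·58.9948]/1.03 = 43.2264. B = V − Δ·S = 174.7864.
(1,1): S=165.8800. Δ = (V_up−V_dn)/(S_up−S_dn) = (0.0000−27.4204)/(192.4208−152.6096) = -0.6888. V = [p*·0.0000 + (1−p*)·27.4204]/1.03 = 14.4201. B = V − Δ·S = 128.6718.
(0,0): S=143.0000. Δ = (V_up−V_dn)/(S_up−S_dn) = (14.4201−43.2264)/(165.8800−131.5600) = -0.8393. V = [p*·14.4201 + (1−p*)·43.2264]/1.03 = 29.1491. B = V − Δ·S = 149.1753.
The time-0 hedge costs 29.1491, which is the no-arbitrage price.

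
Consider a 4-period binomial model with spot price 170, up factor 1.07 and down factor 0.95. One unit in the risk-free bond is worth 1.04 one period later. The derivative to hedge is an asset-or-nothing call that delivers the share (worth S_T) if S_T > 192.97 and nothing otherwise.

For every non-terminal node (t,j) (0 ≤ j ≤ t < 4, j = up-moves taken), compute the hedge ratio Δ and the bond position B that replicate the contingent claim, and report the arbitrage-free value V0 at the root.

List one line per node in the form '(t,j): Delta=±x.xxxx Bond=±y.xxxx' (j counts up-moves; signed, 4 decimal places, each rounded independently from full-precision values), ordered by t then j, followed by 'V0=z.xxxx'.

(0,0): Delta=4.0967 Bond=-564.8286
(1,0): Delta=5.3092 Bond=-783.2289
(1,1): Delta=3.7379 Bond=-522.1526
(2,0): Delta=0.0000 Bond=0.0000
(2,1): Delta=6.8804 Bond=-1086.0775
(2,2): Delta=2.8079 Bond=-362.0258
(3,0): Delta=0.0000 Bond=0.0000
(3,1): Delta=0.0000 Bond=0.0000
(3,2): Delta=8.9167 Bond=-1506.0274
(3,3): Delta=1.0000 Bond=0.0000
V0=131.6160

Risk-neutral probability p* = (R−d)/(u−d) = (1.04−0.95)/(1.07−0.95) = 0.7500.
Terminal values V(4,·): V(4,0)=0.0000, V(4,1)=0.0000, V(4,2)=0.0000, V(4,3)=197.8444, V(4,4)=222.8353
Node (3,0) S=145.7537: V=(p*·0.0000+(1−p*)·0.0000)/1.04=0.0000; Δ=(0.0000−0.0000)/(155.9565−138.4661)=0.0000; B=V−Δ·S=0.0000
Node (3,1) S=164.1647: V=(p*·0.0000+(1−p*)·0.0000)/1.04=0.0000; Δ=(0.0000−0.0000)/(175.6563−155.9565)=0.0000; B=V−Δ·S=0.0000
Node (3,2) S=184.9014: V=(p*·197.8444+(1−p*)·0.0000)/1.04=142.6763; Δ=(197.8444−0.0000)/(197.8444−175.6563)=8.9167; B=V−Δ·S=-1506.0274
Node (3,3) S=208.2573: V=(p*·222.8353+(1−p*)·197.8444)/1.04=208.2573; Δ=(222.8353−197.8444)/(222.8353−197.8444)=1.0000; B=V−Δ·S=0.0000
Node (2,0) S=153.4250: V=(p*·0.0000+(1−p*)·0.0000)/1.04=0.0000; Δ=(0.0000−0.0000)/(164.1647−145.7537)=0.0000; B=V−Δ·S=0.0000
Node (2,1) S=172.8050: V=(p*·142.6763+(1−p*)·0.0000)/1.04=102.8915; Δ=(142.6763−0.0000)/(184.9014−164.1647)=6.8804; B=V−Δ·S=-1086.0775
Node (2,2) S=194.6330: V=(p*·208.2573+(1−p*)·142.6763)/1.04=184.4827; Δ=(208.2573−142.6763)/(208.2573−184.9014)=2.8079; B=V−Δ·S=-362.0258
Node (1,0) S=161.5000: V=(p*·102.8915+(1−p*)·0.0000)/1.04=74.2006; Δ=(102.8915−0.0000)/(172.8050−153.4250)=5.3092; B=V−Δ·S=-783.2289
Node (1,1) S=181.9000: V=(p*·184.4827+(1−p*)·102.8915)/1.04=157.7740; Δ=(184.4827−102.8915)/(194.6330−172.8050)=3.7379; B=V−Δ·S=-522.1526
Node (0,0) S=170.0000: V=(p*·157.7740+(1−p*)·74.2006)/1.04=131.6160; Δ=(157.7740−74.2006)/(181.9000−161.5000)=4.0967; B=V−Δ·S=-564.8286
Root portfolio cost Δ·170+B reproduces V0=131.6160.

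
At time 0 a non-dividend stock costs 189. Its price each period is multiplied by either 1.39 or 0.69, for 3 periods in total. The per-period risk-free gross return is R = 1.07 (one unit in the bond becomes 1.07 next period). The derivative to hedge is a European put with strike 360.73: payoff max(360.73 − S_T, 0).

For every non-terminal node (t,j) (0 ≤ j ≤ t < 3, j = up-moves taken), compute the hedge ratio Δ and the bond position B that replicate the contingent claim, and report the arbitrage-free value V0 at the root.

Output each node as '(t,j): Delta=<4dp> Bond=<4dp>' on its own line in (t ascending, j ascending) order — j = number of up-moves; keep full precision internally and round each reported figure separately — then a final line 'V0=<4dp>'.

(0,0): Delta=-0.7143 Bond=259.6414
(1,0): Delta=-1.0000 Bond=315.0756
(1,1): Delta=-0.5949 Bond=246.4400
(2,0): Delta=-1.0000 Bond=337.1308
(2,1): Delta=-1.0000 Bond=337.1308
(2,2): Delta=-0.4255 Bond=201.8466
V0=124.6403

Risk-neutral probability p* = (R−d)/(u−d) = (1.07−0.69)/(1.39−0.69) = 0.5429.
At expiry t=3: V(3,0)=298.6418, V(3,1)=235.6538, V(3,2)=108.7648, V(3,3)=0.0000
(2,0): S=89.9829. Δ = (V_up−V_dn)/(S_up−S_dn) = (235.6538−298.6418)/(125.0762−62.0882) = -1.0000. V = [p*·235.6538 + (1−p*)·298.6418]/1.07 = 247.1479. B = V − Δ·S = 337.1308.
(2,1): S=181.2699. Δ = (V_up−V_dn)/(S_up−S_dn) = (108.7648−235.6538)/(251.9652−125.0762) = -1.0000. V = [p*·108.7648 + (1−p*)·235.6538]/1.07 = 155.8609. B = V − Δ·S = 337.1308.
(2,2): S=365.1669. Δ = (V_up−V_dn)/(S_up−S_dn) = (0.0000−108.7648)/(507.5820−251.9652) = -0.4255. V = [p*·0.0000 + (1−p*)·108.7648]/1.07 = 46.4683. B = V − Δ·S = 201.8466.
(1,0): S=130.4100. Δ = (V_up−V_dn)/(S_up−S_dn) = (155.8609−247.1479)/(181.2699−89.9829) = -1.0000. V = [p*·155.8609 + (1−p*)·247.1479]/1.07 = 184.6656. B = V − Δ·S = 315.0756.
(1,1): S=262.7100. Δ = (V_up−V_dn)/(S_up−S_dn) = (46.4683−155.8609)/(365.1669−181.2699) = -0.5949. V = [p*·46.4683 + (1−p*)·155.8609]/1.07 = 90.1648. B = V − Δ·S = 246.4400.
(0,0): S=189.0000. Δ = (V_up−V_dn)/(S_up−S_dn) = (90.1648−184.6656)/(262.7100−130.4100) = -0.7143. V = [p*·90.1648 + (1−p*)·184.6656]/1.07 = 124.6403. B = V − Δ·S = 259.6414.
Self-financing check: at every node Δ·S+B equals the discounted successor values.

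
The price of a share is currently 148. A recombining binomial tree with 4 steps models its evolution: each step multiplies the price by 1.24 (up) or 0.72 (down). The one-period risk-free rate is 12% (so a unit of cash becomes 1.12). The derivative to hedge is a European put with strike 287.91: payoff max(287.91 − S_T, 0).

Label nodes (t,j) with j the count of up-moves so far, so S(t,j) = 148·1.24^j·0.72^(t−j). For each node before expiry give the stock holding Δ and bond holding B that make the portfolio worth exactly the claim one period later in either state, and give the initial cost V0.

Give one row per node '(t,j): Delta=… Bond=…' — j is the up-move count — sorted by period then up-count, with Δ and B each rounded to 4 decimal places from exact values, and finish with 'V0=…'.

Under the risk-neutral measure, an up-move has probability p* = (R−d)/(u−d) = 0.7692 and values discount at R = 1.12.
Terminal values V(4,·): V(4,0)=248.1367, V(4,1)=219.4115, V(4,2)=169.9404, V(4,3)=84.7401, V(4,4)=0.0000
(3,0): S=55.2407. Δ = (V_up−V_dn)/(S_up−S_dn) = (219.4115−248.1367)/(68.4985−39.7733) = -1.0000. V = [p*·219.4115 + (1−p*)·248.1367]/1.12 = 201.8218. B = V − Δ·S = 257.0625.
(3,1): S=95.1368. Δ = (V_up−V_dn)/(S_up−S_dn) = (169.9404−219.4115)/(117.9696−68.4985) = -1.0000. V = [p*·169.9404 + (1−p*)·219.4115]/1.12 = 161.9257. B = V − Δ·S = 257.0625.
(3,2): S=163.8467. Δ = (V_up−V_dn)/(S_up−S_dn) = (84.7401−169.9404)/(203.1699−117.9696) = -1.0000. V = [p*·84.7401 + (1−p*)·169.9404]/1.12 = 93.2158. B = V − Δ·S = 257.0625.
(3,3): S=282.1804. Δ = (V_up−V_dn)/(S_up−S_dn) = (0.0000−84.7401)/(349.9036−203.1699) = -0.5775. V = [p*·0.0000 + (1−p*)·84.7401]/1.12 = 17.4602. B = V − Δ·S = 180.4220.
(2,0): S=76.7232. Δ = (V_up−V_dn)/(S_up−S_dn) = (161.9257−201.8218)/(95.1368−55.2407) = -1.0000. V = [p*·161.9257 + (1−p*)·201.8218]/1.12 = 152.7969. B = V − Δ·S = 229.5201.
(2,1): S=132.1344. Δ = (V_up−V_dn)/(S_up−S_dn) = (93.2158−161.9257)/(163.8467−95.1368) = -1.0000. V = [p*·93.2158 + (1−p*)·161.9257]/1.12 = 97.3857. B = V − Δ·S = 229.5201.
(2,2): S=227.5648. Δ = (V_up−V_dn)/(S_up−S_dn) = (17.4602−93.2158)/(282.1804−163.8467) = -0.6402. V = [p*·17.4602 + (1−p*)·93.2158]/1.12 = 31.1985. B = V − Δ·S = 176.8824.
(1,0): S=106.5600. Δ = (V_up−V_dn)/(S_up−S_dn) = (97.3857−152.7969)/(132.1344−76.7232) = -1.0000. V = [p*·97.3857 + (1−p*)·152.7969]/1.12 = 98.3687. B = V − Δ·S = 204.9287.
(1,1): S=183.5200. Δ = (V_up−V_dn)/(S_up−S_dn) = (31.1985−97.3857)/(227.5648−132.1344) = -0.6936. V = [p*·31.1985 + (1−p*)·97.3857]/1.12 = 41.4932. B = V − Δ·S = 168.7764.
(0,0): S=148.0000. Δ = (V_up−V_dn)/(S_up−S_dn) = (41.4932−98.3687)/(183.5200−106.5600) = -0.7390. V = [p*·41.4932 + (1−p*)·98.3687]/1.12 = 48.7664. B = V − Δ·S = 158.1422.
The time-0 hedge costs 48.7664, which is the no-arbitrage price.

(0,0): Delta=-0.7390 Bond=158.1422
(1,0): Delta=-1.0000 Bond=204.9287
(1,1): Delta=-0.6936 Bond=168.7764
(2,0): Delta=-1.0000 Bond=229.5201
(2,1): Delta=-1.0000 Bond=229.5201
(2,2): Delta=-0.6402 Bond=176.8824
(3,0): Delta=-1.0000 Bond=257.0625
(3,1): Delta=-1.0000 Bond=257.0625
(3,2): Delta=-1.0000 Bond=257.0625
(3,3): Delta=-0.5775 Bond=180.4220
V0=48.7664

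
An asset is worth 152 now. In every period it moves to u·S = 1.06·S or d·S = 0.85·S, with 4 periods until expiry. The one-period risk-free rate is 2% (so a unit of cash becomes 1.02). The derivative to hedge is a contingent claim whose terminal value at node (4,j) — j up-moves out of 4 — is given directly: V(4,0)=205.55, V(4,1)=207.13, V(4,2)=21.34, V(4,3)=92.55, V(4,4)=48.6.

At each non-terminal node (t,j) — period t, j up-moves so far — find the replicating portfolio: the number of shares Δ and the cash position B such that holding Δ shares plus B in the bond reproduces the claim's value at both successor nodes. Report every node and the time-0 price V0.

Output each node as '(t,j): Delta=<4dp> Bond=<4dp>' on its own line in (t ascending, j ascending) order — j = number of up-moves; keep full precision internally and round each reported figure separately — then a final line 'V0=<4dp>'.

(0,0): Delta=-0.3840 Bond=119.5592
(1,0): Delta=-0.3745 Bond=120.7233
(1,1): Delta=-0.3858 Bond=122.2391
(2,0): Delta=-6.3809 Bond=782.7553
(2,1): Delta=0.7587 Bond=-32.0663
(2,2): Delta=-0.6018 Bond=161.5663
(3,0): Delta=0.0806 Bond=195.2498
(3,1): Delta=-7.6000 Bond=940.3305
(3,2): Delta=2.3359 Bond=-261.6578
(3,3): Delta=-1.1561 Bond=265.1401
V0=61.1859

No-arbitrage ⇒ martingale measure with p* = (R−d)/(u−d) = 0.8095.
Terminal values V(4,·): V(4,0)=205.5500, V(4,1)=207.1300, V(4,2)=21.3400, V(4,3)=92.5500, V(4,4)=48.6000
(3,0): S=93.3470. Δ = (V_up−V_dn)/(S_up−S_dn) = (207.1300−205.5500)/(98.9478−79.3449) = 0.0806. V = [p*·207.1300 + (1−p*)·205.5500]/1.02 = 202.7736. B = V − Δ·S = 195.2498.
(3,1): S=116.4092. Δ = (V_up−V_dn)/(S_up−S_dn) = (21.3400−207.1300)/(123.3938−98.9478) = -7.6000. V = [p*·21.3400 + (1−p*)·207.1300]/1.02 = 55.6162. B = V − Δ·S = 940.3305.
(3,2): S=145.1691. Δ = (V_up−V_dn)/(S_up−S_dn) = (92.5500−21.3400)/(153.8793−123.3938) = 2.3359. V = [p*·92.5500 + (1−p*)·21.3400]/1.02 = 77.4374. B = V − Δ·S = -261.6578.
(3,3): S=181.0344. Δ = (V_up−V_dn)/(S_up−S_dn) = (48.6000−92.5500)/(191.8965−153.8793) = -1.1561. V = [p*·48.6000 + (1−p*)·92.5500]/1.02 = 55.8543. B = V − Δ·S = 265.1401.
(2,0): S=109.8200. Δ = (V_up−V_dn)/(S_up−S_dn) = (55.6162−202.7736)/(116.4092−93.3470) = -6.3809. V = [p*·55.6162 + (1−p*)·202.7736]/1.02 = 82.0061. B = V − Δ·S = 782.7553.
(2,1): S=136.9520. Δ = (V_up−V_dn)/(S_up−S_dn) = (77.4374−55.6162)/(145.1691−116.4092) = 0.7587. V = [p*·77.4374 + (1−p*)·55.6162]/1.02 = 71.8441. B = V − Δ·S = -32.0663.
(2,2): S=170.7872. Δ = (V_up−V_dn)/(S_up−S_dn) = (55.8543−77.4374)/(181.0344−145.1691) = -0.6018. V = [p*·55.8543 + (1−p*)·77.4374]/1.02 = 58.7896. B = V − Δ·S = 161.5663.
(1,0): S=129.2000. Δ = (V_up−V_dn)/(S_up−S_dn) = (71.8441−82.0061)/(136.9520−109.8200) = -0.3745. V = [p*·71.8441 + (1−p*)·82.0061]/1.02 = 72.3331. B = V − Δ·S = 120.7233.
(1,1): S=161.1200. Δ = (V_up−V_dn)/(S_up−S_dn) = (58.7896−71.8441)/(170.7872−136.9520) = -0.3858. V = [p*·58.7896 + (1−p*)·71.8441]/1.02 = 60.0747. B = V − Δ·S = 122.2391.
(0,0): S=152.0000. Δ = (V_up−V_dn)/(S_up−S_dn) = (60.0747−72.3331)/(161.1200−129.2000) = -0.3840. V = [p*·60.0747 + (1−p*)·72.3331]/1.02 = 61.1859. B = V − Δ·S = 119.5592.
The time-0 hedge costs 61.1859, which is the no-arbitrage price.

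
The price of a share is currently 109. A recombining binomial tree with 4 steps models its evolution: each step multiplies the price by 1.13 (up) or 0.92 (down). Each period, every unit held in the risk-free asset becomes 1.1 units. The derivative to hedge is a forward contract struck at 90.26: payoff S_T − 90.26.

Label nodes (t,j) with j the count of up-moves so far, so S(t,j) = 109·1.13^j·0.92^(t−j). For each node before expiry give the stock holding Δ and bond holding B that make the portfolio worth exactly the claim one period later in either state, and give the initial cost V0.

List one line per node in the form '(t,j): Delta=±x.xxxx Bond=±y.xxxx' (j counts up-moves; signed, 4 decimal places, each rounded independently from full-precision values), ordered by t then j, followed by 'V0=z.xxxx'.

(0,0): Delta=1.0000 Bond=-61.6488
(1,0): Delta=1.0000 Bond=-67.8137
(1,1): Delta=1.0000 Bond=-67.8137
(2,0): Delta=1.0000 Bond=-74.5950
(2,1): Delta=1.0000 Bond=-74.5950
(2,2): Delta=1.0000 Bond=-74.5950
(3,0): Delta=1.0000 Bond=-82.0545
(3,1): Delta=1.0000 Bond=-82.0545
(3,2): Delta=1.0000 Bond=-82.0545
(3,3): Delta=1.0000 Bond=-82.0545
V0=47.3512

Risk-neutral probability p* = (R−d)/(u−d) = (1.1−0.92)/(1.13−0.92) = 0.8571.
Terminal values V(4,·): V(4,0)=-12.1732, V(4,1)=5.6510, V(4,2)=27.5437, V(4,3)=54.4337, V(4,4)=87.4616
  t=3,j=0: stock 84.8770 → up 95.9110 (V=5.6510), down 78.0868 (V=-12.1732). Price 2.8224; hedge Δ=1.0000, bond B=-82.0545.
  t=3,j=1: stock 104.2511 → up 117.8037 (V=27.5437), down 95.9110 (V=5.6510). Price 22.1965; hedge Δ=1.0000, bond B=-82.0545.
  t=3,j=2: stock 128.0475 → up 144.6937 (V=54.4337), down 117.8037 (V=27.5437). Price 45.9930; hedge Δ=1.0000, bond B=-82.0545.
  t=3,j=3: stock 157.2758 → up 177.7216 (V=87.4616), down 144.6937 (V=54.4337). Price 75.2212; hedge Δ=1.0000, bond B=-82.0545.
  t=2,j=0: stock 92.2576 → up 104.2511 (V=22.1965), down 84.8770 (V=2.8224). Price 17.6626; hedge Δ=1.0000, bond B=-74.5950.
  t=2,j=1: stock 113.3164 → up 128.0475 (V=45.9930), down 104.2511 (V=22.1965). Price 38.7214; hedge Δ=1.0000, bond B=-74.5950.
  t=2,j=2: stock 139.1821 → up 157.2758 (V=75.2212), down 128.0475 (V=45.9930). Price 64.5871; hedge Δ=1.0000, bond B=-74.5950.
  t=1,j=0: stock 100.2800 → up 113.3164 (V=38.7214), down 92.2576 (V=17.6626). Price 32.4663; hedge Δ=1.0000, bond B=-67.8137.
  t=1,j=1: stock 123.1700 → up 139.1821 (V=64.5871), down 113.3164 (V=38.7214). Price 55.3563; hedge Δ=1.0000, bond B=-67.8137.
  t=0,j=0: stock 109.0000 → up 123.1700 (V=55.3563), down 100.2800 (V=32.4663). Price 47.3512; hedge Δ=1.0000, bond B=-61.6488.
Root portfolio cost Δ·109+B reproduces V0=47.3512.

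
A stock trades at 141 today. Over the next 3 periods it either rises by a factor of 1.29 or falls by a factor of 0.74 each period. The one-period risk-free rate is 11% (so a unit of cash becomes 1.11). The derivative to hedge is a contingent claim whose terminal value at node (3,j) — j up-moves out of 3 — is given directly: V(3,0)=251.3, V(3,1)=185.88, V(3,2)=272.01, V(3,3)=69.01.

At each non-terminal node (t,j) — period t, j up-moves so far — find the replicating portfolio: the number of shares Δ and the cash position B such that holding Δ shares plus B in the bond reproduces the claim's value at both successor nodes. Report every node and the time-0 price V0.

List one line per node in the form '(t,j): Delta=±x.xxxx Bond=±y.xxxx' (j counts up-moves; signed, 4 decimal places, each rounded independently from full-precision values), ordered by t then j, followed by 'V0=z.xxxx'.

Risk-neutral probability p* = (R−d)/(u−d) = (1.11−0.74)/(1.29−0.74) = 0.6727.
Payoff layer (t=3): V(3,0)=251.3000, V(3,1)=185.8800, V(3,2)=272.0100, V(3,3)=69.0100
  t=2,j=0: stock 77.2116 → up 99.6030 (V=185.8800), down 57.1366 (V=251.3000). Price 186.7479; hedge Δ=-1.5405, bond B=305.6934.
  t=2,j=1: stock 134.5986 → up 173.6322 (V=272.0100), down 99.6030 (V=185.8800). Price 219.6595; hedge Δ=1.1635, bond B=63.0595.
  t=2,j=2: stock 234.6381 → up 302.6831 (V=69.0100), down 173.6322 (V=272.0100). Price 122.0238; hedge Δ=-1.5730, bond B=491.1147.
  t=1,j=0: stock 104.3400 → up 134.5986 (V=219.6595), down 77.2116 (V=186.7479). Price 188.1878; hedge Δ=0.5735, bond B=128.3486.
  t=1,j=1: stock 181.8900 → up 234.6381 (V=122.0238), down 134.5986 (V=219.6595). Price 138.7182; hedge Δ=-0.9760, bond B=316.2377.
  t=0,j=0: stock 141.0000 → up 181.8900 (V=138.7182), down 104.3400 (V=188.1878). Price 139.5570; hedge Δ=-0.6379, bond B=229.5016.
Each (Δ,B) replicates both successor values, so the strategy is self-financing and V0 is arbitrage-free.

(0,0): Delta=-0.6379 Bond=229.5016
(1,0): Delta=0.5735 Bond=128.3486
(1,1): Delta=-0.9760 Bond=316.2377
(2,0): Delta=-1.5405 Bond=305.6934
(2,1): Delta=1.1635 Bond=63.0595
(2,2): Delta=-1.5730 Bond=491.1147
V0=139.5570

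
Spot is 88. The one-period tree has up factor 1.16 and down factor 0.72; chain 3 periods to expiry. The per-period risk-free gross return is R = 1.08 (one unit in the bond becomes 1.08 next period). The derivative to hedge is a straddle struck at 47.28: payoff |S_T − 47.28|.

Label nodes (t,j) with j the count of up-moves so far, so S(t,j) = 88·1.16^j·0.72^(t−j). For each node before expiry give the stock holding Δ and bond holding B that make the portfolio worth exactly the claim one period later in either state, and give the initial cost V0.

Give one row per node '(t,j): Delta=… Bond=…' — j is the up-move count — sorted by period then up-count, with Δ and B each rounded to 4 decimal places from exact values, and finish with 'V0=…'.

No-arbitrage ⇒ martingale measure with p* = (R−d)/(u−d) = 0.8182.
Terminal payoffs: V(3,0)=14.4342, V(3,1)=5.6383, V(3,2)=37.9772, V(3,3)=90.0788
Node (2,0) S=45.6192: V=(p*·5.6383+(1−p*)·14.4342)/1.08=6.7014; Δ=(5.6383−14.4342)/(52.9183−32.8458)=-0.4382; B=V−Δ·S=26.6921
Node (2,1) S=73.4976: V=(p*·37.9772+(1−p*)·5.6383)/1.08=29.7198; Δ=(37.9772−5.6383)/(85.2572−52.9183)=1.0000; B=V−Δ·S=-43.7778
Node (2,2) S=118.4128: V=(p*·90.0788+(1−p*)·37.9772)/1.08=74.6350; Δ=(90.0788−37.9772)/(137.3588−85.2572)=1.0000; B=V−Δ·S=-43.7778
Node (1,0) S=63.3600: V=(p*·29.7198+(1−p*)·6.7014)/1.08=23.6432; Δ=(29.7198−6.7014)/(73.4976−45.6192)=0.8257; B=V−Δ·S=-28.6714
Node (1,1) S=102.0800: V=(p*·74.6350+(1−p*)·29.7198)/1.08=61.5450; Δ=(74.6350−29.7198)/(118.4128−73.4976)=1.0000; B=V−Δ·S=-40.5350
Node (0,0) S=88.0000: V=(p*·61.5450+(1−p*)·23.6432)/1.08=50.6054; Δ=(61.5450−23.6432)/(102.0800−63.3600)=0.9789; B=V−Δ·S=-35.5351
The time-0 hedge costs 50.6054, which is the no-arbitrage price.

(0,0): Delta=0.9789 Bond=-35.5351
(1,0): Delta=0.8257 Bond=-28.6714
(1,1): Delta=1.0000 Bond=-40.5350
(2,0): Delta=-0.4382 Bond=26.6921
(2,1): Delta=1.0000 Bond=-43.7778
(2,2): Delta=1.0000 Bond=-43.7778
V0=50.6054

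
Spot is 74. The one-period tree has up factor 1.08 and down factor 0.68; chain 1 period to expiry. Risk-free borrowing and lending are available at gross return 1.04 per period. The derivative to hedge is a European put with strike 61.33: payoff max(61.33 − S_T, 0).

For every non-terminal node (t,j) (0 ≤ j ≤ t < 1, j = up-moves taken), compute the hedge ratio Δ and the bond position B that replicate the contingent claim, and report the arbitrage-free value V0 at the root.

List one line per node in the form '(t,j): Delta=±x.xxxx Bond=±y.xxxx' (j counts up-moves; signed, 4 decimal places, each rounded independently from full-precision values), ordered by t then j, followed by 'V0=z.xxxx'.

(0,0): Delta=-0.3720 Bond=28.5837
V0=1.0587

Risk-neutral probability p* = (R−d)/(u−d) = (1.04−0.68)/(1.08−0.68) = 0.9000.
At expiry t=1: V(1,0)=11.0100, V(1,1)=0.0000
  t=0,j=0: stock 74.0000 → up 79.9200 (V=0.0000), down 50.3200 (V=11.0100). Price 1.0587; hedge Δ=-0.3720, bond B=28.5837.
The time-0 hedge costs 1.0587, which is the no-arbitrage price.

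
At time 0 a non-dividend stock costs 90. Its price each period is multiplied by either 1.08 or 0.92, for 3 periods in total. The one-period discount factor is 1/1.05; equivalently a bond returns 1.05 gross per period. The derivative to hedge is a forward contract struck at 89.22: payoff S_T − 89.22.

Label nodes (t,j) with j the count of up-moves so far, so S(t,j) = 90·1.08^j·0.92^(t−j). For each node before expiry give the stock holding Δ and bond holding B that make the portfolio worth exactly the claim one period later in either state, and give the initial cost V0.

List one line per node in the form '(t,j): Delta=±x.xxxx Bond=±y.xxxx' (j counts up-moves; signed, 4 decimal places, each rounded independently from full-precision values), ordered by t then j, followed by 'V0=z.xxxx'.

Risk-neutral probability p* = (R−d)/(u−d) = (1.05−0.92)/(1.08−0.92) = 0.8125.
At expiry t=3: V(3,0)=-19.1381, V(3,1)=-6.9499, V(3,2)=7.3579, V(3,3)=24.1541
(2,0): S=76.1760. Δ = (V_up−V_dn)/(S_up−S_dn) = (-6.9499−-19.1381)/(82.2701−70.0819) = 1.0000. V = [p*·-6.9499 + (1−p*)·-19.1381]/1.05 = -8.7954. B = V − Δ·S = -84.9714.
(2,1): S=89.4240. Δ = (V_up−V_dn)/(S_up−S_dn) = (7.3579−-6.9499)/(96.5779−82.2701) = 1.0000. V = [p*·7.3579 + (1−p*)·-6.9499]/1.05 = 4.4526. B = V − Δ·S = -84.9714.
(2,2): S=104.9760. Δ = (V_up−V_dn)/(S_up−S_dn) = (24.1541−7.3579)/(113.3741−96.5779) = 1.0000. V = [p*·24.1541 + (1−p*)·7.3579]/1.05 = 20.0046. B = V − Δ·S = -84.9714.
(1,0): S=82.8000. Δ = (V_up−V_dn)/(S_up−S_dn) = (4.4526−-8.7954)/(89.4240−76.1760) = 1.0000. V = [p*·4.4526 + (1−p*)·-8.7954]/1.05 = 1.8748. B = V − Δ·S = -80.9252.
(1,1): S=97.2000. Δ = (V_up−V_dn)/(S_up−S_dn) = (20.0046−4.4526)/(104.9760−89.4240) = 1.0000. V = [p*·20.0046 + (1−p*)·4.4526]/1.05 = 16.2748. B = V − Δ·S = -80.9252.
(0,0): S=90.0000. Δ = (V_up−V_dn)/(S_up−S_dn) = (16.2748−1.8748)/(97.2000−82.8000) = 1.0000. V = [p*·16.2748 + (1−p*)·1.8748]/1.05 = 12.9284. B = V − Δ·S = -77.0716.
Each (Δ,B) replicates both successor values, so the strategy is self-financing and V0 is arbitrage-free.

(0,0): Delta=1.0000 Bond=-77.0716
(1,0): Delta=1.0000 Bond=-80.9252
(1,1): Delta=1.0000 Bond=-80.9252
(2,0): Delta=1.0000 Bond=-84.9714
(2,1): Delta=1.0000 Bond=-84.9714
(2,2): Delta=1.0000 Bond=-84.9714
V0=12.9284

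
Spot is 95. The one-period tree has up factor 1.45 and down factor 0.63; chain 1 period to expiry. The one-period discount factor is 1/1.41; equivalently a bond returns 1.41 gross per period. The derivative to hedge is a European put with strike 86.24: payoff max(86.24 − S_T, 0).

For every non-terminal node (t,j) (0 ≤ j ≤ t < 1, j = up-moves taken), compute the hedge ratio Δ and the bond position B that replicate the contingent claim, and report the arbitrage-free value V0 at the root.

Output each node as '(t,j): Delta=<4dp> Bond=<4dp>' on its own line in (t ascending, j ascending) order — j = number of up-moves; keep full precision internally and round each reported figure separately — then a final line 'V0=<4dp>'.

Under the risk-neutral measure, an up-move has probability p* = (R−d)/(u−d) = 0.9512 and values discount at R = 1.41.
Payoff layer (t=1): V(1,0)=26.3900, V(1,1)=0.0000
Node (0,0) S=95.0000: V=(p*·0.0000+(1−p*)·26.3900)/1.41=0.9130; Δ=(0.0000−26.3900)/(137.7500−59.8500)=-0.3388; B=V−Δ·S=33.0959
Root portfolio cost Δ·95+B reproduces V0=0.9130.

(0,0): Delta=-0.3388 Bond=33.0959
V0=0.9130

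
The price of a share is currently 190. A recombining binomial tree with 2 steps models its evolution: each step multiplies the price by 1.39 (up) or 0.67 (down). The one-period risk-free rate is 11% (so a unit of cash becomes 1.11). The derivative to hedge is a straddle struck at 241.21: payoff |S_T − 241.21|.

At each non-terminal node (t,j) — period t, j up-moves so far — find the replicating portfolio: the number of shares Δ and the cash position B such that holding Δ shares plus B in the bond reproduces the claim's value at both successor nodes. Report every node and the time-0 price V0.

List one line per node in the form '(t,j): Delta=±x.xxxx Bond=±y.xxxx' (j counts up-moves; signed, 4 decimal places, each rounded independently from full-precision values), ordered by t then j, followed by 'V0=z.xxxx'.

(0,0): Delta=0.0133 Bond=79.5639
(1,0): Delta=-1.0000 Bond=217.3063
(1,1): Delta=0.3241 Bond=6.2312
V0=82.0868

No-arbitrage ⇒ martingale measure with p* = (R−d)/(u−d) = 0.6111.
Terminal values V(2,·): V(2,0)=155.9190, V(2,1)=64.2630, V(2,2)=125.8890
(1,0): S=127.3000. Δ = (V_up−V_dn)/(S_up−S_dn) = (64.2630−155.9190)/(176.9470−85.2910) = -1.0000. V = [p*·64.2630 + (1−p*)·155.9190]/1.11 = 90.0063. B = V − Δ·S = 217.3063.
(1,1): S=264.1000. Δ = (V_up−V_dn)/(S_up−S_dn) = (125.8890−64.2630)/(367.0990−176.9470) = 0.3241. V = [p*·125.8890 + (1−p*)·64.2630]/1.11 = 91.8228. B = V − Δ·S = 6.2312.
(0,0): S=190.0000. Δ = (V_up−V_dn)/(S_up−S_dn) = (91.8228−90.0063)/(264.1000−127.3000) = 0.0133. V = [p*·91.8228 + (1−p*)·90.0063]/1.11 = 82.0868. B = V − Δ·S = 79.5639.
Self-financing check: at every node Δ·S+B equals the discounted successor values.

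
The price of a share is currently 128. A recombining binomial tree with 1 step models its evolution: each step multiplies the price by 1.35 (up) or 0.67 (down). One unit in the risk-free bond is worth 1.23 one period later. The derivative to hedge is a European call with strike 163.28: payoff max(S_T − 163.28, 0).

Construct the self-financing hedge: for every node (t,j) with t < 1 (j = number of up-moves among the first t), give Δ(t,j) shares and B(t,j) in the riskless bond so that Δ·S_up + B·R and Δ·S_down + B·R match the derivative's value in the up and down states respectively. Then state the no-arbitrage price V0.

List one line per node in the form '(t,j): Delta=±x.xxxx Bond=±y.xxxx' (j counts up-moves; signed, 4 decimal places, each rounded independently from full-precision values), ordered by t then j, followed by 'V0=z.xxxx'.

No-arbitrage ⇒ martingale measure with p* = (R−d)/(u−d) = 0.8235.
At expiry t=1: V(1,0)=0.0000, V(1,1)=9.5200
  t=0,j=0: stock 128.0000 → up 172.8000 (V=9.5200), down 85.7600 (V=0.0000). Price 6.3740; hedge Δ=0.1094, bond B=-7.6260.
The time-0 hedge costs 6.3740, which is the no-arbitrage price.

(0,0): Delta=0.1094 Bond=-7.6260
V0=6.3740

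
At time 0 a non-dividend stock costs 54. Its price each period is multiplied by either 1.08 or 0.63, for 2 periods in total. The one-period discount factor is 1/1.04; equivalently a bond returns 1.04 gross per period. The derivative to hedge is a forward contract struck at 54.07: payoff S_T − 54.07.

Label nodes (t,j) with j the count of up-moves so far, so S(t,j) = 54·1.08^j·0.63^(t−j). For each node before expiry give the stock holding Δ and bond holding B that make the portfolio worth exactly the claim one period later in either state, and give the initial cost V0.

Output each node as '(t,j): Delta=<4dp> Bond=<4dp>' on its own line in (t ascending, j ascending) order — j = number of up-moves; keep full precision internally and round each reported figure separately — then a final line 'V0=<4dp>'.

Under the risk-neutral measure, an up-move has probability p* = (R−d)/(u−d) = 0.9111 and values discount at R = 1.04.
Payoff layer (t=2): V(2,0)=-32.6374, V(2,1)=-17.3284, V(2,2)=8.9156
Node (1,0) S=34.0200: V=(p*·-17.3284+(1−p*)·-32.6374)/1.04=-17.9704; Δ=(-17.3284−-32.6374)/(36.7416−21.4326)=1.0000; B=V−Δ·S=-51.9904
Node (1,1) S=58.3200: V=(p*·8.9156+(1−p*)·-17.3284)/1.04=6.3296; Δ=(8.9156−-17.3284)/(62.9856−36.7416)=1.0000; B=V−Δ·S=-51.9904
Node (0,0) S=54.0000: V=(p*·6.3296+(1−p*)·-17.9704)/1.04=4.0092; Δ=(6.3296−-17.9704)/(58.3200−34.0200)=1.0000; B=V−Δ·S=-49.9908
Self-financing check: at every node Δ·S+B equals the discounted successor values.

(0,0): Delta=1.0000 Bond=-49.9908
(1,0): Delta=1.0000 Bond=-51.9904
(1,1): Delta=1.0000 Bond=-51.9904
V0=4.0092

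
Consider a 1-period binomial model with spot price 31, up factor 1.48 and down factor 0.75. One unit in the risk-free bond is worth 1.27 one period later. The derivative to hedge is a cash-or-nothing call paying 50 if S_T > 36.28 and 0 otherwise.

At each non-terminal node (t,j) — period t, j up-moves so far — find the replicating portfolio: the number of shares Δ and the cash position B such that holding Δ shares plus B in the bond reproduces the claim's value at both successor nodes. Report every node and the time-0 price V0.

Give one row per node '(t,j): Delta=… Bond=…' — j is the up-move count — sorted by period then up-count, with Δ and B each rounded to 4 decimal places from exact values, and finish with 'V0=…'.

Since d<R<u, set p* = (R−d)/(u−d) = 0.7123; price each node as the discounted p*-expectation of its children.
Terminal payoffs: V(1,0)=0.0000, V(1,1)=50.0000
Node (0,0) S=31.0000: V=(p*·50.0000+(1−p*)·0.0000)/1.27=28.0444; Δ=(50.0000−0.0000)/(45.8800−23.2500)=2.2095; B=V−Δ·S=-40.4487
Each (Δ,B) replicates both successor values, so the strategy is self-financing and V0 is arbitrage-free.

(0,0): Delta=2.2095 Bond=-40.4487
V0=28.0444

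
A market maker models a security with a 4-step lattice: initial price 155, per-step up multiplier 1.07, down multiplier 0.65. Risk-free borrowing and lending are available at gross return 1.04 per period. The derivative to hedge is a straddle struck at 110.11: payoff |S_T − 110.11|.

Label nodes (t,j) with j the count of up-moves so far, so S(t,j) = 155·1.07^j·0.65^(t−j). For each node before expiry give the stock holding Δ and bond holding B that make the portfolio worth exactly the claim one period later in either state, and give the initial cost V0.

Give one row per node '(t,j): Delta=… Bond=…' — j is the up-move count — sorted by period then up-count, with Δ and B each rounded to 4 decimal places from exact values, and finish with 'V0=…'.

The replicating-portfolio and risk-neutral prices coincide; use p* = (1.04−0.65)/(1.07−0.65) = 0.9286 for the latter.
Terminal values V(4,·): V(4,0)=82.4415, V(4,1)=64.5634, V(4,2)=35.1334, V(4,3)=13.3131, V(4,4)=93.0634
  t=3,j=0: stock 42.5669 → up 45.5466 (V=64.5634), down 27.6685 (V=82.4415). Price 63.3081; hedge Δ=-1.0000, bond B=105.8750.
  t=3,j=1: stock 70.0716 → up 74.9766 (V=35.1334), down 45.5466 (V=64.5634). Price 35.8034; hedge Δ=-1.0000, bond B=105.8750.
  t=3,j=2: stock 115.3487 → up 123.4231 (V=13.3131), down 74.9766 (V=35.1334). Price 14.2997; hedge Δ=-0.4504, bond B=66.2527.
  t=3,j=3: stock 189.8817 → up 203.1734 (V=93.0634), down 123.4231 (V=13.3131). Price 84.0067; hedge Δ=1.0000, bond B=-105.8750.
  t=2,j=0: stock 65.4875 → up 70.0716 (V=35.8034), down 42.5669 (V=63.3081). Price 36.3154; hedge Δ=-1.0000, bond B=101.8029.
  t=2,j=1: stock 107.8025 → up 115.3487 (V=14.2997), down 70.0716 (V=35.8034). Price 15.2266; hedge Δ=-0.4749, bond B=66.4259.
  t=2,j=2: stock 177.4595 → up 189.8817 (V=84.0067), down 115.3487 (V=14.2997). Price 75.9881; hedge Δ=0.9352, bond B=-89.9809.
  t=1,j=0: stock 100.7500 → up 107.8025 (V=15.2266), down 65.4875 (V=36.3154). Price 16.0894; hedge Δ=-0.4984, bond B=66.3008.
  t=1,j=1: stock 165.8500 → up 177.4595 (V=75.9881), down 107.8025 (V=15.2266). Price 68.8923; hedge Δ=0.8723, bond B=-75.7779.
  t=0,j=0: stock 155.0000 → up 165.8500 (V=68.8923), down 100.7500 (V=16.0894). Price 62.6160; hedge Δ=0.8111, bond B=-63.1052.
The time-0 hedge costs 62.6160, which is the no-arbitrage price.

(0,0): Delta=0.8111 Bond=-63.1052
(1,0): Delta=-0.4984 Bond=66.3008
(1,1): Delta=0.8723 Bond=-75.7779
(2,0): Delta=-1.0000 Bond=101.8029
(2,1): Delta=-0.4749 Bond=66.4259
(2,2): Delta=0.9352 Bond=-89.9809
(3,0): Delta=-1.0000 Bond=105.8750
(3,1): Delta=-1.0000 Bond=105.8750
(3,2): Delta=-0.4504 Bond=66.2527
(3,3): Delta=1.0000 Bond=-105.8750
V0=62.6160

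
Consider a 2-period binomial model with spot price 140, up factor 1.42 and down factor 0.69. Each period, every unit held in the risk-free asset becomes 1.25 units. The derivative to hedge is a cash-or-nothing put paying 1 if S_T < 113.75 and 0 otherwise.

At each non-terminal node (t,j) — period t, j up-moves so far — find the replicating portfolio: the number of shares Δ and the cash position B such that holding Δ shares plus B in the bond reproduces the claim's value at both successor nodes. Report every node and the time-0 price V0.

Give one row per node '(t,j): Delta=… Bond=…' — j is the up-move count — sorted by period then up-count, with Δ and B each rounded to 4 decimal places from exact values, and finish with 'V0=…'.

Risk-neutral probability p* = (R−d)/(u−d) = (1.25−0.69)/(1.42−0.69) = 0.7671.
Terminal payoffs: V(2,0)=1.0000, V(2,1)=0.0000, V(2,2)=0.0000
  t=1,j=0: stock 96.6000 → up 137.1720 (V=0.0000), down 66.6540 (V=1.0000). Price 0.1863; hedge Δ=-0.0142, bond B=1.5562.
  t=1,j=1: stock 198.8000 → up 282.2960 (V=0.0000), down 137.1720 (V=0.0000). Price 0.0000; hedge Δ=0.0000, bond B=0.0000.
  t=0,j=0: stock 140.0000 → up 198.8000 (V=0.0000), down 96.6000 (V=0.1863). Price 0.0347; hedge Δ=-0.0018, bond B=0.2899.
The time-0 hedge costs 0.0347, which is the no-arbitrage price.

(0,0): Delta=-0.0018 Bond=0.2899
(1,0): Delta=-0.0142 Bond=1.5562
(1,1): Delta=0.0000 Bond=0.0000
V0=0.0347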